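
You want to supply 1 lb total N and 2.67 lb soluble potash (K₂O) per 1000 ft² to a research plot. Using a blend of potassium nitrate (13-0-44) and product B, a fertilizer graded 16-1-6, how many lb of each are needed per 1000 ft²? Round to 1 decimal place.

5.9 lb potassium nitrate, 1.5 lb product B

Per-1000 ft² balance (a = potassium nitrate, b = product B):
N: 0.13·a + 0.16·b = 1
K₂O: 0.44·a + 0.06·b = 2.67
From row1: a = (1 − 0.16·b) / 0.13.
Into row2: 0.44·(1 − 0.16·b)/0.13 + 0.06·b = 2.67 → b = 1.48403, a = 5.86581.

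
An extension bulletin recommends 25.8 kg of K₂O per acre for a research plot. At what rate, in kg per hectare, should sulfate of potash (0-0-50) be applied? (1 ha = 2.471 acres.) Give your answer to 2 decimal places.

127.50 kg of product per hectare

Product per acre = 25.8 / 50% = 51.6 kg.
Convert to per hectare: 51.6 × 2.471 = 127.504 kg.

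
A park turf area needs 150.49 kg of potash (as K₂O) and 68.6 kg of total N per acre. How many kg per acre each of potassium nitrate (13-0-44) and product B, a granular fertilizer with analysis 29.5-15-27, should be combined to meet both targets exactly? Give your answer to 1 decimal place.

Per-acre balance (a = potassium nitrate, b = product B):
K₂O: 0.44·a + 0.27·b = 150.49
N: 0.13·a + 0.295·b = 68.6
From row1: a = (150.49 − 0.27·b) / 0.44.
Into row2: 0.13·(150.49 − 0.27·b)/0.44 + 0.295·b = 68.6 → b = 112.147, a = 273.205.

273.2 kg potassium nitrate, 112.1 kg product B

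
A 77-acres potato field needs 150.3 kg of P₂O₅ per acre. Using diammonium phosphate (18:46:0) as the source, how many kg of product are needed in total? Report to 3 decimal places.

Product per acre = 150.3 / 46% = 326.739 kg.
Total product = 326.739 × 77 = 25158.91304 kg.

25158.913 kg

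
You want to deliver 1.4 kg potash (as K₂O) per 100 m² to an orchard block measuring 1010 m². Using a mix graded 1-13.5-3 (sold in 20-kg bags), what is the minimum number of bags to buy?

Product per 100 m² = 1.4 / 3% = 46.6667 kg.
Total product = 46.6667 × 1010 / 100 = 471.333 kg.
Bags = ⌈471.333 / 20⌉ = 24.

24 bags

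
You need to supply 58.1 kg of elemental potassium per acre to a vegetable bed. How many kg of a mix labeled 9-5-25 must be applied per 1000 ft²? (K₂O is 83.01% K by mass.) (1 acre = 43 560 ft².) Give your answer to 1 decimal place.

6.4 kg of product per thousand sq ft

As K₂O: 58.1 / 0.8301 = 69.9916 kg per acre.
Product per acre = 69.9916 / 25% = 279.966 kg.
Convert to per 1000 ft²: 279.966 × 0.0229568 = 6.42714 kg.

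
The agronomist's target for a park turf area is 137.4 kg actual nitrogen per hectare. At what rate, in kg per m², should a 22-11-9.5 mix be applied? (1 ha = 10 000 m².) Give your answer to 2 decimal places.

0.06 kg of product per sq m

Product per hectare = 137.4 / 22% = 624.545 kg.
Convert to per m²: 624.545 × 0.0001 = 0.0624545 kg.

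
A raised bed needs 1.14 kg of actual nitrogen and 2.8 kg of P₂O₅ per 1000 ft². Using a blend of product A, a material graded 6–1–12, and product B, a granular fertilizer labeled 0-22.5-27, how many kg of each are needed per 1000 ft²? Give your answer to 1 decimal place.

19.0 kg product A, 11.6 kg product B

Per-1000 ft² balance (a = product A, b = product B):
N: 0.06·a + 0·b = 1.14
P₂O₅: 0.01·a + 0.225·b = 2.8
Solving simultaneously: a = 19, b = 11.6.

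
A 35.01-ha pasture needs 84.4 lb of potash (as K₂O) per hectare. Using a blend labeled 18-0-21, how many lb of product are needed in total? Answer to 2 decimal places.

Product per hectare = 84.4 / 21% = 401.905 lb.
Total product = 401.905 × 35.01 = 14070.686 lb.

14070.69 lb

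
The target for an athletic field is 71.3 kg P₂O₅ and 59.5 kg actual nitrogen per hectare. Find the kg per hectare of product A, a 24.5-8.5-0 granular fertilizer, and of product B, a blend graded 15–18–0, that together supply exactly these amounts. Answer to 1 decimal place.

With a, b = kg per hectare of product A and product B:
P₂O₅: 0.085·a + 0.18·b = 71.3
N: 0.245·a + 0.15·b = 59.5
Solving simultaneously: a = 0.478469, b = 395.885.

0.5 kg product A, 395.9 kg product B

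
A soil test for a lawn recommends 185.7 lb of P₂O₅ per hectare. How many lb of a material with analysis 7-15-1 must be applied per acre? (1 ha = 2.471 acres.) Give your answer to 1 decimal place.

501.0 lb of product per acre

Product per hectare = 185.7 / 15% = 1238 lb.
Convert to per acre: 1238 × 0.404694 = 501.012 lb.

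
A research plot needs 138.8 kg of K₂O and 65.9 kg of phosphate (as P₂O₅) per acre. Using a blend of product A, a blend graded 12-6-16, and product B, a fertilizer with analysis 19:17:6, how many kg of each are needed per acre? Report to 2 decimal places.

832.29 kg product A, 93.90 kg product B

Let a = kg of product A, b = kg of product B (per acre).
K₂O: 0.16·a + 0.06·b = 138.8
P₂O₅: 0.06·a + 0.17·b = 65.9
Solving simultaneously: a = 832.288, b = 93.8983.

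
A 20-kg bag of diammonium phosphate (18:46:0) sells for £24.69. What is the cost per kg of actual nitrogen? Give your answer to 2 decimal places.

N in bag = 20 × 18% = 3.6 kg.
Cost per kg N = £24.69 / 3.6 = £6.8583.

£6.86 per kg N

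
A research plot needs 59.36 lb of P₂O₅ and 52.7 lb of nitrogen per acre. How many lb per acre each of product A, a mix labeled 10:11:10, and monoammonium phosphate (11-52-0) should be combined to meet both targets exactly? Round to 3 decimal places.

With a, b = lb per acre of product A and monoammonium phosphate:
P₂O₅: 0.11·a + 0.52·b = 59.36
N: 0.1·a + 0.11·b = 52.7
Eliminate a: (row1) − 0.11/0.1·(row2) → 0.399·b = 1.39, so b = 3.48371.
Back-substitute: a = (59.36 − 0.52·3.48371) / 0.11 = 523.1679.

523.168 lb product A, 3.484 lb monoammonium phosphate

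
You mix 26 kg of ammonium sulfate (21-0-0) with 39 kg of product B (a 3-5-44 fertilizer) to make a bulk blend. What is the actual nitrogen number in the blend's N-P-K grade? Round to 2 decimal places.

Total mass = 26 + 39 = 65 kg.
N mass = 21%×26 + 3%×39 = 6.63 kg.
% N = 6.63 / 65 = 10.2%.

10.20% N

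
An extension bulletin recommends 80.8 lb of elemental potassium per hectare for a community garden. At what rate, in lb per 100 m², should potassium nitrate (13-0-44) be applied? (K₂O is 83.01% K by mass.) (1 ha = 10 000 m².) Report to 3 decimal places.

As K₂O: 80.8 / 0.8301 = 97.3377 lb per hectare.
Product per hectare = 97.3377 / 44% = 221.222 lb.
Convert to per 100 m²: 221.222 × 0.01 = 2.21222 lb.

2.212 lb of product per hundred sq m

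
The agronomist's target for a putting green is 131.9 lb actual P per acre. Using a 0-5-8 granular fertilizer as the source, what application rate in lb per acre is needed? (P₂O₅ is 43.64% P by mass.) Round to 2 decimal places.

6044.91 lb of product per acre

As P₂O₅: 131.9 / 0.4364 = 302.246 lb per acre.
Product per acre = 302.246 / 5% = 6044.913 lb.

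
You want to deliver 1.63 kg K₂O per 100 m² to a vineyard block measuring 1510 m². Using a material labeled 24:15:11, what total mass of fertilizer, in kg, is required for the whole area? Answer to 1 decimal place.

223.8 kg

Product per 100 m² = 1.63 / 11% = 14.8182 kg.
Total product = 14.8182 × 1510 / 100 = 223.755 kg.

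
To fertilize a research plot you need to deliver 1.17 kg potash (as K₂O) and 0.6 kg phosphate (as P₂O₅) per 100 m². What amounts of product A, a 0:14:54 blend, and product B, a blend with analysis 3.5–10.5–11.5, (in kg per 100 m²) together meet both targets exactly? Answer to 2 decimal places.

1.33 kg product A, 3.95 kg product B

With a, b = kg per 100 m² of product A and product B:
K₂O: 0.54·a + 0.115·b = 1.17
P₂O₅: 0.14·a + 0.105·b = 0.6
Solving simultaneously: a = 1.32635, b = 3.94581.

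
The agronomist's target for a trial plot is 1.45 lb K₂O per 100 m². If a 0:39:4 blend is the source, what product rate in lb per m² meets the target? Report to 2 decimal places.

0.36 lb of product per sq m

Product per 100 m² = 1.45 / 4% = 36.25 lb.
Convert to per m²: 36.25 × 0.01 = 0.3625 lb.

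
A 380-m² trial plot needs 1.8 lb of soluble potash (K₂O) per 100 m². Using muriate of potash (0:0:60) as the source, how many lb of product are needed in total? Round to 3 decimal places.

Product per 100 m² = 1.8 / 60% = 3 lb.
Total product = 3 × 380 / 100 = 11.4 lb.

11.400 lb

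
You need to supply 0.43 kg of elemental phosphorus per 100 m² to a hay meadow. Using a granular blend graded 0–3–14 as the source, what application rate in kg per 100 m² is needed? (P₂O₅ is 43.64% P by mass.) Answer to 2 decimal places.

As P₂O₅: 0.43 / 0.4364 = 0.985335 kg per 100 m².
Product per 100 m² = 0.985335 / 3% = 32.8445 kg.

32.84 kg of product per hundred sq m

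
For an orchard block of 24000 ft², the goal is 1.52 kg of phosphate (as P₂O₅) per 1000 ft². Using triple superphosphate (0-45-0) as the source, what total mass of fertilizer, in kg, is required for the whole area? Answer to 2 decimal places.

Product per 1000 ft² = 1.52 / 45% = 3.37778 kg.
Total product = 3.37778 × 24000 / 1000 = 81.0667 kg.

81.07 kg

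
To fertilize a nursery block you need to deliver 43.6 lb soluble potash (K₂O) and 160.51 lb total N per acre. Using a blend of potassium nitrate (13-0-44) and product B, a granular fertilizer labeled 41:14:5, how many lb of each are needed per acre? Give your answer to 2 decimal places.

With a, b = lb per acre of potassium nitrate and product B:
K₂O: 0.44·a + 0.05·b = 43.6
N: 0.13·a + 0.41·b = 160.51
Eliminate b: (row1) − 0.05/0.41·(row2) → 0.424146·a = 24.0256, so a = 56.6446.
Then b = (160.51 − 0.13·56.6446) / 0.41 = 373.527.

56.64 lb potassium nitrate, 373.53 lb product B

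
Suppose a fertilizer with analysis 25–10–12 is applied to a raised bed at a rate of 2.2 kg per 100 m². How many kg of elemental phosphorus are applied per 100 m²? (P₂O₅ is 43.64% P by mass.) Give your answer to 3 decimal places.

0.096 kg P per hundred sq m

P₂O₅ per 100 m² = 2.2 × 10% = 0.22 kg.
Elemental P = 0.22 × 0.4364 = 0.096008 kg per 100 m².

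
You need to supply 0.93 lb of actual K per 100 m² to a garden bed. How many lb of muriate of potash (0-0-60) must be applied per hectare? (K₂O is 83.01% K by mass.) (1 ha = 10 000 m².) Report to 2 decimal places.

As K₂O: 0.93 / 0.8301 = 1.12035 lb per 100 m².
Product per 100 m² = 1.12035 / 60% = 1.86724 lb.
Convert to per hectare: 1.86724 × 100 = 186.724 lb.

186.72 lb of product per hectare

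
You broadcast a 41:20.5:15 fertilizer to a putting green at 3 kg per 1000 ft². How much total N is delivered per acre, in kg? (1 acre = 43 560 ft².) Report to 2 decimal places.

53.58 kg N per acre

nitrogen per 1000 ft² = 3 × 41% = 1.23 kg.
Convert to per acre: 1.23 × 43.56 = 53.5788 kg.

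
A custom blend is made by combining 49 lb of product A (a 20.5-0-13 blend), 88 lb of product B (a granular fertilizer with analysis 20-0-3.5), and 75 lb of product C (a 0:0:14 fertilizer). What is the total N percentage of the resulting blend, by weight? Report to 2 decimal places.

13.04% N

Total mass = 49 + 88 + 75 = 212 lb.
N mass = 20.5%×49 + 20%×88 + 0%×75 = 27.645 lb.
% N = 27.645 / 212 = 13.0401%.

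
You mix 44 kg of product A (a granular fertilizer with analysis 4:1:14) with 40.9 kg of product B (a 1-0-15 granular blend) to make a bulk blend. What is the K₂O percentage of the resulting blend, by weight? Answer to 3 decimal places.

14.482% K₂O

Total mass = 44 + 40.9 = 84.9 kg.
K₂O mass = 14%×44 + 15%×40.9 = 12.295 kg.
% K₂O = 12.295 / 84.9 = 14.4817%.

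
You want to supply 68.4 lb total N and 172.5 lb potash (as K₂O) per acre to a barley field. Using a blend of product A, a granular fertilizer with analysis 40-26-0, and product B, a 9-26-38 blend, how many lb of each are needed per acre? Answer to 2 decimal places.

68.86 lb product A, 453.95 lb product B

Per-acre balance (a = product A, b = product B):
N: 0.4·a + 0.09·b = 68.4
K₂O: 0·a + 0.38·b = 172.5
Solving simultaneously: a = 68.8618, b = 453.947.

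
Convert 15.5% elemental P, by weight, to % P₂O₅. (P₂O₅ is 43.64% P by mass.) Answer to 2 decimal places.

35.52% P₂O₅

%P₂O₅ = 15.5 / 0.4364 = 35.5179%.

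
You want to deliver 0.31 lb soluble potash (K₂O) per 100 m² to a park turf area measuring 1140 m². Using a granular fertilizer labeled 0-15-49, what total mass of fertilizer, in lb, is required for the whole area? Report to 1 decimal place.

7.2 lb

Product per 100 m² = 0.31 / 49% = 0.632653 lb.
Total product = 0.632653 × 1140 / 100 = 7.21224 lb.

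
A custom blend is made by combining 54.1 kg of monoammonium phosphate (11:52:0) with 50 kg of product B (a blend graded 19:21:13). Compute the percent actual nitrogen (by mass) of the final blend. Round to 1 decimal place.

14.8% N

Total mass = 54.1 + 50 = 104.1 kg.
N mass = 11%×54.1 + 19%×50 = 15.451 kg.
% N = 15.451 / 104.1 = 14.8425%.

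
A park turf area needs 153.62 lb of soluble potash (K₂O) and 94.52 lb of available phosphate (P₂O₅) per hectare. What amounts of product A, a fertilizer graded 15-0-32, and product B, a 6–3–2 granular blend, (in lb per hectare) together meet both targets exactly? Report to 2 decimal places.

Let a = lb of product A, b = lb of product B (per hectare).
K₂O: 0.32·a + 0.02·b = 153.62
P₂O₅: 0·a + 0.03·b = 94.52
Solving simultaneously: a = 283.146, b = 3150.667.

283.15 lb product A, 3150.67 lb product B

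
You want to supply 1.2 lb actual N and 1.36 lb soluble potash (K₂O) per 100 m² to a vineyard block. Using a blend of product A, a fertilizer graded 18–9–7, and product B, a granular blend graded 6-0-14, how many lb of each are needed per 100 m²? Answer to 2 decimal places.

4.11 lb product A, 7.66 lb product B

With a, b = lb per 100 m² of product A and product B:
N: 0.18·a + 0.06·b = 1.2
K₂O: 0.07·a + 0.14·b = 1.36
Eliminate a: (row1) − 0.18/0.07·(row2) → -0.3·b = -2.29714, so b = 7.65714.
Back-substitute: a = (1.2 − 0.06·7.65714) / 0.18 = 4.11429.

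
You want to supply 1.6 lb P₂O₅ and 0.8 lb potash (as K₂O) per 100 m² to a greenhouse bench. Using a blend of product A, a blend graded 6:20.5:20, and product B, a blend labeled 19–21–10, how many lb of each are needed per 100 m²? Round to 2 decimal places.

0.37 lb product A, 7.26 lb product B

With a, b = lb per 100 m² of product A and product B:
P₂O₅: 0.205·a + 0.21·b = 1.6
K₂O: 0.2·a + 0.1·b = 0.8
Eliminate b: (row1) − 0.21/0.1·(row2) → -0.215·a = -0.08, so a = 0.372093.
Then b = (0.8 − 0.2·0.372093) / 0.1 = 7.25581.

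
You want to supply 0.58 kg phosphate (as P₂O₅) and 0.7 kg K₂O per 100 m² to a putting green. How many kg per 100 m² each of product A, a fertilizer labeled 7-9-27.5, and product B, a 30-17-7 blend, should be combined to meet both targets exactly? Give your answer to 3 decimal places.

1.938 kg product A, 2.386 kg product B

Per-100 m² balance (a = product A, b = product B):
P₂O₅: 0.09·a + 0.17·b = 0.58
K₂O: 0.275·a + 0.07·b = 0.7
Eliminate a: (row1) − 0.09/0.275·(row2) → 0.147091·b = 0.350909, so b = 2.38566.
Back-substitute: a = (0.58 − 0.17·2.38566) / 0.09 = 1.9382.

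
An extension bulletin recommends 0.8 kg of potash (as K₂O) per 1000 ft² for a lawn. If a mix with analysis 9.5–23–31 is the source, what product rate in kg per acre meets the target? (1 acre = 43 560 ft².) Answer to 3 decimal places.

112.413 kg of product per acre

Product per 1000 ft² = 0.8 / 31% = 2.58065 kg.
Convert to per acre: 2.58065 × 43.56 = 112.4129 kg.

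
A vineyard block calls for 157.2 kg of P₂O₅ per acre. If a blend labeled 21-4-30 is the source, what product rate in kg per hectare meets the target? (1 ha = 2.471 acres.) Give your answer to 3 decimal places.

9711.030 kg of product per hectare

Product per acre = 157.2 / 4% = 3930 kg.
Convert to per hectare: 3930 × 2.471 = 9711.03 kg.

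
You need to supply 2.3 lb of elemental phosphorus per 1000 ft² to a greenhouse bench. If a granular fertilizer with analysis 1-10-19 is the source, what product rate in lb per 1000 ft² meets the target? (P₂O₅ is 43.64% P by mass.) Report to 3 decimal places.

As P₂O₅: 2.3 / 0.4364 = 5.27039 lb per 1000 ft².
Product per 1000 ft² = 5.27039 / 10% = 52.7039 lb.

52.704 lb of product per thousand sq ft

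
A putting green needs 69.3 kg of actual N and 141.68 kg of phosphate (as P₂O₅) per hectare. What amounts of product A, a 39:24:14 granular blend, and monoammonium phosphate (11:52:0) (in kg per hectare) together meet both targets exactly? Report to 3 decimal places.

Per-hectare balance (a = product A, b = monoammonium phosphate):
N: 0.39·a + 0.11·b = 69.3
P₂O₅: 0.24·a + 0.52·b = 141.68
Eliminate b: (row1) − 0.11/0.52·(row2) → 0.339231·a = 39.3292, so a = 115.9365.
Then b = (141.68 − 0.24·115.9365) / 0.52 = 218.9524.

115.937 kg product A, 218.952 kg monoammonium phosphate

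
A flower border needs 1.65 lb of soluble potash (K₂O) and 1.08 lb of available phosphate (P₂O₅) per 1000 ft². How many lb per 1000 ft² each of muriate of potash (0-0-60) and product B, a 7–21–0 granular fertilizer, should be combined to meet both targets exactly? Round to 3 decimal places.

With a, b = lb per 1000 ft² of muriate of potash and product B:
K₂O: 0.6·a + 0·b = 1.65
P₂O₅: 0·a + 0.21·b = 1.08
Solving simultaneously: a = 2.75, b = 5.14286.

2.750 lb muriate of potash, 5.143 lb product B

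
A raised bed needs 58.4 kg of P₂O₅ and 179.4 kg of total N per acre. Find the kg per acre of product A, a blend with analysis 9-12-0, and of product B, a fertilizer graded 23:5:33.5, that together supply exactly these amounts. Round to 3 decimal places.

193.160 kg product A, 704.416 kg product B

Per-acre balance (a = product A, b = product B):
P₂O₅: 0.12·a + 0.05·b = 58.4
N: 0.09·a + 0.23·b = 179.4
Eliminate a: (row1) − 0.12/0.09·(row2) → -0.256667·b = -180.8, so b = 704.4156.
Back-substitute: a = (58.4 − 0.05·704.4156) / 0.12 = 193.1602.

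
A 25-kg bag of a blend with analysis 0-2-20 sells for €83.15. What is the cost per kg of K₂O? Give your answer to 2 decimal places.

K₂O in bag = 25 × 20% = 5 kg.
Cost per kg K₂O = €83.15 / 5 = €16.6300.

€16.63 per kg K₂O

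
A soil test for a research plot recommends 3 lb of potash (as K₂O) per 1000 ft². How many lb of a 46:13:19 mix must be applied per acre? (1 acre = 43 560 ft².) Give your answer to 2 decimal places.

687.79 lb of product per acre

Product per 1000 ft² = 3 / 19% = 15.7895 lb.
Convert to per acre: 15.7895 × 43.56 = 687.789 lb.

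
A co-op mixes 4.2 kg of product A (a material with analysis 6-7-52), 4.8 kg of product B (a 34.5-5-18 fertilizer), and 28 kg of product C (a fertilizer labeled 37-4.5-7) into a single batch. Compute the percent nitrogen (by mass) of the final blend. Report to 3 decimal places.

33.157% N

Total mass = 4.2 + 4.8 + 28 = 37 kg.
N mass = 6%×4.2 + 34.5%×4.8 + 37%×28 = 12.268 kg.
% N = 12.268 / 37 = 33.1568%.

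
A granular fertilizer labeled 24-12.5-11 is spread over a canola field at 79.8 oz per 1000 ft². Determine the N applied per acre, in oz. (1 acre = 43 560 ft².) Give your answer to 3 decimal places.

nitrogen per 1000 ft² = 79.8 × 24% = 19.152 oz.
Convert to per acre: 19.152 × 43.56 = 834.2611 oz.

834.261 oz N per acre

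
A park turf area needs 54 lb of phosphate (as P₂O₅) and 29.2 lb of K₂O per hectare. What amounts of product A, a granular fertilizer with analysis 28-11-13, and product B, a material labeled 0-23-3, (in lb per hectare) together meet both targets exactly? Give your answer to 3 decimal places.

With a, b = lb per hectare of product A and product B:
P₂O₅: 0.11·a + 0.23·b = 54
K₂O: 0.13·a + 0.03·b = 29.2
Eliminate b: (row1) − 0.23/0.03·(row2) → -0.886667·a = -169.867, so a = 191.5789.
Then b = (29.2 − 0.13·191.5789) / 0.03 = 143.1579.

191.579 lb product A, 143.158 lb product B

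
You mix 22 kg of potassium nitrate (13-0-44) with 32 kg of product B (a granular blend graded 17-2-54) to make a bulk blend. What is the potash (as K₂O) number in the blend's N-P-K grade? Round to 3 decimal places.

Total mass = 22 + 32 = 54 kg.
K₂O mass = 44%×22 + 54%×32 = 26.96 kg.
% K₂O = 26.96 / 54 = 49.9259%.

49.926% K₂O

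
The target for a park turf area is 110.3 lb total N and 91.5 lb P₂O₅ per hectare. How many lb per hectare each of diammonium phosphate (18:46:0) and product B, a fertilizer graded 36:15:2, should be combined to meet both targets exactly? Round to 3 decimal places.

118.290 lb diammonium phosphate, 247.244 lb product B

Let a = lb of diammonium phosphate, b = lb of product B (per hectare).
N: 0.18·a + 0.36·b = 110.3
P₂O₅: 0.46·a + 0.15·b = 91.5
From row1: a = (110.3 − 0.36·b) / 0.18.
Into row2: 0.46·(110.3 − 0.36·b)/0.18 + 0.15·b = 91.5 → b = 247.2439, a = 118.29004.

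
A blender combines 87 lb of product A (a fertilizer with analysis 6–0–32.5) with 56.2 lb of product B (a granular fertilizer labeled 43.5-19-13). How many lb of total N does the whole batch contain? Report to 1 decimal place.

N mass = 6%×87 + 43.5%×56.2 = 29.667 lb.

29.7 lb N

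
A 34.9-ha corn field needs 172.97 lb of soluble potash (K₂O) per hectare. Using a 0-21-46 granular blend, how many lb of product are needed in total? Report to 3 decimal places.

Product per hectare = 172.97 / 46% = 376.022 lb.
Total product = 376.022 × 34.9 = 13123.1587 lb.

13123.159 lb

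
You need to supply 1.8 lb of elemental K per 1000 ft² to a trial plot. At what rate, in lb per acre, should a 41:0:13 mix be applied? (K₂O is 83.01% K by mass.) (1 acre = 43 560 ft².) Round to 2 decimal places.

726.59 lb of product per acre

As K₂O: 1.8 / 0.8301 = 2.16841 lb per 1000 ft².
Product per 1000 ft² = 2.16841 / 13% = 16.6801 lb.
Convert to per acre: 16.6801 × 43.56 = 726.585 lb.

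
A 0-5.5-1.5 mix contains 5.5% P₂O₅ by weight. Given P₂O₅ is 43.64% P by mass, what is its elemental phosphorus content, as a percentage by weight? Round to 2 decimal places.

2.40% P

%P = 5.5 × 0.4364 = 2.4002%.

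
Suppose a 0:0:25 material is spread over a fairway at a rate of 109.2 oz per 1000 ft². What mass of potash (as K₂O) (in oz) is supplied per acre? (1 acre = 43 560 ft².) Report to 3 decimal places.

K₂O per 1000 ft² = 109.2 × 25% = 27.3 oz.
Convert to per acre: 27.3 × 43.56 = 1189.188 oz.

1189.188 oz K₂O per acre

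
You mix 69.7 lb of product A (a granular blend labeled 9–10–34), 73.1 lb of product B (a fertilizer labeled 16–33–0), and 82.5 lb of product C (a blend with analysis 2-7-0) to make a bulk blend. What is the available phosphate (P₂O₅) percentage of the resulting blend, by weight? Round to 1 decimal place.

Total mass = 69.7 + 73.1 + 82.5 = 225.3 lb.
P₂O₅ mass = 10%×69.7 + 33%×73.1 + 7%×82.5 = 36.868 lb.
% P₂O₅ = 36.868 / 225.3 = 16.364%.

16.4% P₂O₅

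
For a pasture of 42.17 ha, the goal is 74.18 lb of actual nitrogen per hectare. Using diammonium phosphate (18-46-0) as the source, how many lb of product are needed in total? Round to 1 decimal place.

Product per hectare = 74.18 / 18% = 412.111 lb.
Total product = 412.111 × 42.17 = 17378.73 lb.

17378.7 lb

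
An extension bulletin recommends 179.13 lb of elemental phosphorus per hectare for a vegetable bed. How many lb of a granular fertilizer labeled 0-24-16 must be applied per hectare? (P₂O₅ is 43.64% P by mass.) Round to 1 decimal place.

1710.3 lb of product per hectare

As P₂O₅: 179.13 / 0.4364 = 410.472 lb per hectare.
Product per hectare = 410.472 / 24% = 1710.3002 lb.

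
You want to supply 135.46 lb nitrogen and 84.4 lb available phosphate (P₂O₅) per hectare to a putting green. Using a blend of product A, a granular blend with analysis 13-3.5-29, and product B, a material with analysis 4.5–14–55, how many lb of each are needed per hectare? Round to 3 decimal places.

Per-hectare balance (a = product A, b = product B):
N: 0.13·a + 0.045·b = 135.46
P₂O₅: 0.035·a + 0.14·b = 84.4
From row1: a = (135.46 − 0.045·b) / 0.13.
Into row2: 0.035·(135.46 − 0.045·b)/0.13 + 0.14·b = 84.4 → b = 374.79098, a = 912.2647.

912.265 lb product A, 374.791 lb product B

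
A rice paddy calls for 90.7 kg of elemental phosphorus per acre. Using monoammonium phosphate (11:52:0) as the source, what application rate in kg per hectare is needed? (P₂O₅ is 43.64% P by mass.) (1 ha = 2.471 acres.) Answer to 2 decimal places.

As P₂O₅: 90.7 / 0.4364 = 207.837 kg per acre.
Product per acre = 207.837 / 52% = 399.686 kg.
Convert to per hectare: 399.686 × 2.471 = 987.6247 kg.

987.62 kg of product per hectare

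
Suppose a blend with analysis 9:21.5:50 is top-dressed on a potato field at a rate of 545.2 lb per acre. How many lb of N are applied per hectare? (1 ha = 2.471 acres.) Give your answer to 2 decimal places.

nitrogen per acre = 545.2 × 9% = 49.068 lb.
Convert to per hectare: 49.068 × 2.471 = 121.247 lb.

121.25 lb N per hectare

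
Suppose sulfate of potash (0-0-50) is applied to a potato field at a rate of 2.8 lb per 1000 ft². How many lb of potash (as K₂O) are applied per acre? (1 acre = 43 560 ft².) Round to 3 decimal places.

K₂O per 1000 ft² = 2.8 × 50% = 1.4 lb.
Convert to per acre: 1.4 × 43.56 = 60.984 lb.

60.984 lb K₂O per acre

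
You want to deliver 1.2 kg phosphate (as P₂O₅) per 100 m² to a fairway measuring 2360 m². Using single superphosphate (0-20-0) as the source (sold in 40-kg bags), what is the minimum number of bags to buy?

4 bags

Product per 100 m² = 1.2 / 20% = 6 kg.
Total product = 6 × 2360 / 100 = 141.6 kg.
Bags = ⌈141.6 / 40⌉ = 4.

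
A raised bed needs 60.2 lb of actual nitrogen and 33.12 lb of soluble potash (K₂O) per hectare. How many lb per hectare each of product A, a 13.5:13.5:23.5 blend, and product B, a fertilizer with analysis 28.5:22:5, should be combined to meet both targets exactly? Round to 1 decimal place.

Let a = lb of product A, b = lb of product B (per hectare).
N: 0.135·a + 0.285·b = 60.2
K₂O: 0.235·a + 0.05·b = 33.12
Eliminate a: (row1) − 0.135/0.235·(row2) → 0.256277·b = 41.1736, so b = 160.661.
Back-substitute: a = (60.2 − 0.285·160.661) / 0.135 = 106.753.

106.8 lb product A, 160.7 lb product B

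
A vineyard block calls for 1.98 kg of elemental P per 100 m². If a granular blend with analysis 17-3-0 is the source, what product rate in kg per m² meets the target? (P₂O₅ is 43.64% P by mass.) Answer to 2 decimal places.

As P₂O₅: 1.98 / 0.4364 = 4.53712 kg per 100 m².
Product per 100 m² = 4.53712 / 3% = 151.237 kg.
Convert to per m²: 151.237 × 0.01 = 1.51237 kg.

1.51 kg of product per sq m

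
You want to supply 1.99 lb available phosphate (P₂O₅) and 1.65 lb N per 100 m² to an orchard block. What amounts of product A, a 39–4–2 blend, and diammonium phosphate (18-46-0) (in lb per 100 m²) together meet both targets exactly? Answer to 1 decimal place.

2.3 lb product A, 4.1 lb diammonium phosphate

With a, b = lb per 100 m² of product A and diammonium phosphate:
P₂O₅: 0.04·a + 0.46·b = 1.99
N: 0.39·a + 0.18·b = 1.65
Solving simultaneously: a = 2.32753, b = 4.12369.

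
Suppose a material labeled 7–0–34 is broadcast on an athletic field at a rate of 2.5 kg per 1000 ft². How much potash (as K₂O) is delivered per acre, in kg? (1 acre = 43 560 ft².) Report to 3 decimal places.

37.026 kg K₂O per acre

K₂O per 1000 ft² = 2.5 × 34% = 0.85 kg.
Convert to per acre: 0.85 × 43.56 = 37.026 kg.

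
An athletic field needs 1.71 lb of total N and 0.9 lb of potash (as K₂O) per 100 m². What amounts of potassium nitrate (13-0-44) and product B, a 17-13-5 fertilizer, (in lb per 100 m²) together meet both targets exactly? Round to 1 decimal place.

1.0 lb potassium nitrate, 9.3 lb product B

Per-100 m² balance (a = potassium nitrate, b = product B):
N: 0.13·a + 0.17·b = 1.71
K₂O: 0.44·a + 0.05·b = 0.9
Eliminate a: (row1) − 0.13/0.44·(row2) → 0.155227·b = 1.44409, so b = 9.30307.
Back-substitute: a = (1.71 − 0.17·9.30307) / 0.13 = 0.988287.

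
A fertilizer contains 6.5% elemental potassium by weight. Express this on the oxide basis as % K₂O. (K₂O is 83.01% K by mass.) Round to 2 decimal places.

%K₂O = 6.5 / 0.8301 = 7.83038%.

7.83% K₂O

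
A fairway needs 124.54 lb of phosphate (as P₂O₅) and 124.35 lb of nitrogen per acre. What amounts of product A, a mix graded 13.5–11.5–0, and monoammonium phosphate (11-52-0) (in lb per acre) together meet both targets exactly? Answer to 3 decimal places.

With a, b = lb per acre of product A and monoammonium phosphate:
P₂O₅: 0.115·a + 0.52·b = 124.54
N: 0.135·a + 0.11·b = 124.35
Eliminate a: (row1) − 0.115/0.135·(row2) → 0.426296·b = 18.6122, so b = 43.6603.
Back-substitute: a = (124.54 − 0.52·43.6603) / 0.115 = 885.5361.

885.536 lb product A, 43.660 lb monoammonium phosphate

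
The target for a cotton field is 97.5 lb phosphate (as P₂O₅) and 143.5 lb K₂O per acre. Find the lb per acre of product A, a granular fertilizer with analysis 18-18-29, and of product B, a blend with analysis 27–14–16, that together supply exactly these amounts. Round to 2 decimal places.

Per-acre balance (a = product A, b = product B):
P₂O₅: 0.18·a + 0.14·b = 97.5
K₂O: 0.29·a + 0.16·b = 143.5
Solving simultaneously: a = 380.508, b = 207.203.

380.51 lb product A, 207.20 lb product B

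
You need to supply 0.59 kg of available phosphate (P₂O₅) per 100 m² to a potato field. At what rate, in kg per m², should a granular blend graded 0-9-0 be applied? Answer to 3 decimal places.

0.066 kg of product per sq m

Product per 100 m² = 0.59 / 9% = 6.55556 kg.
Convert to per m²: 6.55556 × 0.01 = 0.0655556 kg.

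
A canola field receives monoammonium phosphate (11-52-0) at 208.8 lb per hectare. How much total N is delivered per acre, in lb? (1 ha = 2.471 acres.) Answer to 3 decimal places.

nitrogen per hectare = 208.8 × 11% = 22.968 lb.
Convert to per acre: 22.968 × 0.404694 = 9.29502 lb.

9.295 lb N per acre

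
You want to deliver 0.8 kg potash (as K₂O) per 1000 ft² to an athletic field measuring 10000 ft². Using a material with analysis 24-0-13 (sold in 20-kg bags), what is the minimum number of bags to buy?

Product per 1000 ft² = 0.8 / 13% = 6.15385 kg.
Total product = 6.15385 × 10000 / 1000 = 61.5385 kg.
Bags = ⌈61.5385 / 20⌉ = 4.

4 bags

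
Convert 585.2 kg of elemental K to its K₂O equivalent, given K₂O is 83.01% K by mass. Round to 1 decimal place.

705.0 kg K₂O

K₂O = 585.2 / 0.8301 = 704.975 kg.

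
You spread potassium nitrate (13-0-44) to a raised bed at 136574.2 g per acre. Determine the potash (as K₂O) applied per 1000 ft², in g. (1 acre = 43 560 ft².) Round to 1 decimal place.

1379.5 g K₂O per thousand sq ft

K₂O per acre = 136574.2 × 44% = 60092.6 g.
Convert to per 1000 ft²: 60092.6 × 0.0229568 = 1379.54 g.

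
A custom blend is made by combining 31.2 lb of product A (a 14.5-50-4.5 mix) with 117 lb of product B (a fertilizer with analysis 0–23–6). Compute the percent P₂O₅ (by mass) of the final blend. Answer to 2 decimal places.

28.68% P₂O₅

Total mass = 31.2 + 117 = 148.2 lb.
P₂O₅ mass = 50%×31.2 + 23%×117 = 42.51 lb.
% P₂O₅ = 42.51 / 148.2 = 28.6842%.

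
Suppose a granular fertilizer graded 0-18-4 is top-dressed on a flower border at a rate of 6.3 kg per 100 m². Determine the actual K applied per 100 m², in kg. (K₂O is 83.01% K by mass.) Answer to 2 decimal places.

0.21 kg K per hundred sq m

K₂O per 100 m² = 6.3 × 4% = 0.252 kg.
Elemental K = 0.252 × 0.8301 = 0.209185 kg per 100 m².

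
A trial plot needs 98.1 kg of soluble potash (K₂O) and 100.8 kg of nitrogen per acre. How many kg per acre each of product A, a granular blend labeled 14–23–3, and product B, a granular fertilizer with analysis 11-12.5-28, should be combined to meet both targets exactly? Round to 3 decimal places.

Per-acre balance (a = product A, b = product B):
K₂O: 0.03·a + 0.28·b = 98.1
N: 0.14·a + 0.11·b = 100.8
Eliminate b: (row1) − 0.28/0.11·(row2) → -0.326364·a = -158.482, so a = 485.5989.
Then b = (100.8 − 0.14·485.5989) / 0.11 = 298.3287.

485.599 kg product A, 298.329 kg product B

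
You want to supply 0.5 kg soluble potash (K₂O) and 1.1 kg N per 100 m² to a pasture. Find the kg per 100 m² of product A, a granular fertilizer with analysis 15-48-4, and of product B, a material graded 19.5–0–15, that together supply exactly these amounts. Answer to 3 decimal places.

4.592 kg product A, 2.109 kg product B

Let a = kg of product A, b = kg of product B (per 100 m²).
K₂O: 0.04·a + 0.15·b = 0.5
N: 0.15·a + 0.195·b = 1.1
From row1: a = (0.5 − 0.15·b) / 0.04.
Into row2: 0.15·(0.5 − 0.15·b)/0.04 + 0.195·b = 1.1 → b = 2.10884, a = 4.59184.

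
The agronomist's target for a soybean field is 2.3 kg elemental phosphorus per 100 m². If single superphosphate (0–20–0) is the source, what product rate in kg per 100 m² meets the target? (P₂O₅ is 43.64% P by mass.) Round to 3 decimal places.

26.352 kg of product per hundred sq m

As P₂O₅: 2.3 / 0.4364 = 5.27039 kg per 100 m².
Product per 100 m² = 5.27039 / 20% = 26.35197 kg.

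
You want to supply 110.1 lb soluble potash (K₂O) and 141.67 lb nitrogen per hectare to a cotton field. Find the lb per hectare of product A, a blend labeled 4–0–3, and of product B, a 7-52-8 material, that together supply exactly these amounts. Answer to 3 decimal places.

Let a = lb of product A, b = lb of product B (per hectare).
K₂O: 0.03·a + 0.08·b = 110.1
N: 0.04·a + 0.07·b = 141.67
From row1: a = (110.1 − 0.08·b) / 0.03.
Into row2: 0.04·(110.1 − 0.08·b)/0.03 + 0.07·b = 141.67 → b = 139.9091, a = 3296.9091.

3296.909 lb product A, 139.909 lb product B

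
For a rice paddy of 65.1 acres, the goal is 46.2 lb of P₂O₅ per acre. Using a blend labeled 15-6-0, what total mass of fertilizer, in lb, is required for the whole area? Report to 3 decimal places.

50127.000 lb

Product per acre = 46.2 / 6% = 770 lb.
Total product = 770 × 65.1 = 50127 lb.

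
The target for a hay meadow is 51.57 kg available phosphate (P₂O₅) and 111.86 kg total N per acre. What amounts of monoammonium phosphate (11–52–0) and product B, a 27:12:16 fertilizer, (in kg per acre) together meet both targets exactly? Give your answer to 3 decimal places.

With a, b = kg per acre of monoammonium phosphate and product B:
P₂O₅: 0.52·a + 0.12·b = 51.57
N: 0.11·a + 0.27·b = 111.86
Eliminate a: (row1) − 0.52/0.11·(row2) → -1.15636·b = -477.223, so b = 412.6926.
Back-substitute: a = (51.57 − 0.12·412.6926) / 0.52 = 3.93632.

3.936 kg monoammonium phosphate, 412.693 kg product B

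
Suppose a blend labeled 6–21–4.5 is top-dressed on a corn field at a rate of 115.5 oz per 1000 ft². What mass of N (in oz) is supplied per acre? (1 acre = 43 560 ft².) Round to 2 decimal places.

nitrogen per 1000 ft² = 115.5 × 6% = 6.93 oz.
Convert to per acre: 6.93 × 43.56 = 301.871 oz.

301.87 oz N per acre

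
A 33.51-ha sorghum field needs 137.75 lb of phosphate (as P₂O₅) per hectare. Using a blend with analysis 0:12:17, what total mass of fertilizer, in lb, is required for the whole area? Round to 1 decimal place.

38466.7 lb

Product per hectare = 137.75 / 12% = 1147.92 lb.
Total product = 1147.92 × 33.51 = 38466.69 lb.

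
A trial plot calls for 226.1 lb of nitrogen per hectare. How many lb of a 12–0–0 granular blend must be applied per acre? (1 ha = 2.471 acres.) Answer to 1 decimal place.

762.5 lb of product per acre

Product per hectare = 226.1 / 12% = 1884.17 lb.
Convert to per acre: 1884.17 × 0.404694 = 762.512 lb.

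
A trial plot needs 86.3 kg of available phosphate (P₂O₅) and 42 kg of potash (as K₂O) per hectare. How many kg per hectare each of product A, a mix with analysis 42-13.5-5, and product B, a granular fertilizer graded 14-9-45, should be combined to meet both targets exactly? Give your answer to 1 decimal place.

623.2 kg product A, 24.1 kg product B

With a, b = kg per hectare of product A and product B:
P₂O₅: 0.135·a + 0.09·b = 86.3
K₂O: 0.05·a + 0.45·b = 42
From row1: a = (86.3 − 0.09·b) / 0.135.
Into row2: 0.05·(86.3 − 0.09·b)/0.135 + 0.45·b = 42 → b = 24.0889, a = 623.2.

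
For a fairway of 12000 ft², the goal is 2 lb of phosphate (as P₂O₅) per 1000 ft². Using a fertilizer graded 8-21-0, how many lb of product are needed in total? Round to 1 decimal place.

114.3 lb

Product per 1000 ft² = 2 / 21% = 9.52381 lb.
Total product = 9.52381 × 12000 / 1000 = 114.286 lb.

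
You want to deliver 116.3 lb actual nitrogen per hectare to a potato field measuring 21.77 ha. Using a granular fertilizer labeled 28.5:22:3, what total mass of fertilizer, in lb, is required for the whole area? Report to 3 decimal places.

8883.688 lb

Product per hectare = 116.3 / 28.5% = 408.07 lb.
Total product = 408.07 × 21.77 = 8883.6877 lb.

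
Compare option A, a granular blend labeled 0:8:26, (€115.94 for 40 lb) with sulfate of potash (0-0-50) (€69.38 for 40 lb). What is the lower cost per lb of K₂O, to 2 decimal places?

option A: K₂O per bag = 40 × 26% = 10.4 lb; cost = 115.94 / 10.4 = €11.1481/lb K₂O.
sulfate of potash: K₂O per bag = 40 × 50% = 20 lb; cost = 69.38 / 20 = €3.4690/lb K₂O.
sulfate of potash is cheaper.

€3.47 per lb K₂O (sulfate of potash)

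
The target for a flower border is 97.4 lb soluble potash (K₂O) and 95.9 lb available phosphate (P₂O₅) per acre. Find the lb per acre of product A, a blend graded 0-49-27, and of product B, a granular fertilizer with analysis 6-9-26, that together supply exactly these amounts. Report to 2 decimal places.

156.82 lb product A, 211.77 lb product B

Per-acre balance (a = product A, b = product B):
K₂O: 0.27·a + 0.26·b = 97.4
P₂O₅: 0.49·a + 0.09·b = 95.9
Eliminate a: (row1) − 0.27/0.49·(row2) → 0.210408·b = 44.5571, so b = 211.765.
Back-substitute: a = (97.4 − 0.26·211.765) / 0.27 = 156.819.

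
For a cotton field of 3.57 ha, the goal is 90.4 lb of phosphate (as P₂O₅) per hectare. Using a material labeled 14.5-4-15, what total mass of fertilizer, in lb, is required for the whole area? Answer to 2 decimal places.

8068.20 lb

Product per hectare = 90.4 / 4% = 2260 lb.
Total product = 2260 × 3.57 = 8068.2 lb.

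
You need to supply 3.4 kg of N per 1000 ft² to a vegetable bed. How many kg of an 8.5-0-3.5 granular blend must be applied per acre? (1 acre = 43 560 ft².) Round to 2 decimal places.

Product per 1000 ft² = 3.4 / 8.5% = 40 kg.
Convert to per acre: 40 × 43.56 = 1742.4 kg.

1742.40 kg of product per acre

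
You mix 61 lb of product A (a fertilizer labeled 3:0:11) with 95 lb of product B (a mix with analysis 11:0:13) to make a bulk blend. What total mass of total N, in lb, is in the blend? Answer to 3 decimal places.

12.280 lb N

N mass = 3%×61 + 11%×95 = 12.28 lb.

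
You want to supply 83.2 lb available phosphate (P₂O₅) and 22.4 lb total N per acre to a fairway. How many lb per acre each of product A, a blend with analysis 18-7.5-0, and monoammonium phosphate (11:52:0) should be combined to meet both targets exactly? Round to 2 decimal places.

29.24 lb product A, 155.78 lb monoammonium phosphate

With a, b = lb per acre of product A and monoammonium phosphate:
P₂O₅: 0.075·a + 0.52·b = 83.2
N: 0.18·a + 0.11·b = 22.4
Eliminate b: (row1) − 0.52/0.11·(row2) → -0.775909·a = -22.6909, so a = 29.2443.
Then b = (22.4 − 0.18·29.2443) / 0.11 = 155.782.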